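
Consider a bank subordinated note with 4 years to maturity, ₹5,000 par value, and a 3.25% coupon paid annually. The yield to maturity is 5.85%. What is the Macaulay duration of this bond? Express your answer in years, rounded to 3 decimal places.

Periodic yield y = 0.0585. Discount each cash flow and weight by its year:
  t   CF        PV=CF/(1+0.0585)^t    t·PV
  1       162.50       153.5191       153.5191
  2       162.50       145.0346       290.0692
  3       162.50       137.0190       411.0570
  4     5,162.50     4,112.4120    16,449.6479
  Σ                  4,547.9847    17,304.2932
Price P = Σ PV = 4,547.9847.
Macaulay duration = Σ(t·PV) / P = 17,304.2932 / 4,547.9847 = 3.80483 years.

3.805 years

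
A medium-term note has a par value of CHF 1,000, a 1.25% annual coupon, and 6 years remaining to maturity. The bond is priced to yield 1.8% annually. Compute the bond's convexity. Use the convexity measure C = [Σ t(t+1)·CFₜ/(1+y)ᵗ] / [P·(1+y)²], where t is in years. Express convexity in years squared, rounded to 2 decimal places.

38.86

With y = 0.018:
  t   CF        PV=CF/(1+0.018)^t    t·PV        t(t+1)·PV
  1        12.50        12.2790        12.2790          24.5580
  2        12.50        12.0619        24.1237          72.3712
  3        12.50        11.8486        35.5458         142.1831
  4        12.50        11.6391        46.5563         232.7817
  5        12.50        11.4333        57.1664         342.9986
  6     1,012.50       909.7213     5,458.3278      38,208.2947
  Σ                    968.9831     5,633.9991      39,023.1872
P = 968.9831.
Convexity = Σ t(t+1)·PV / [P·(1+y)²] = 39,023.1872 / (968.9831 × 1.036324) = 38.86073.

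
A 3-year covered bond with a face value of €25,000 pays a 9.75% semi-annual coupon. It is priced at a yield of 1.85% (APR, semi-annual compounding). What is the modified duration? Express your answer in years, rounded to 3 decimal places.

2.684 years

Periodic yield y = 0.00925. First find Macaulay duration:
  t   CF        PV=CF/(1+0.00925)^t    t·PV
  1     1,218.75     1,207.5799     1,207.5799
  2     1,218.75     1,196.5121     2,393.0243
  3     1,218.75     1,185.5458     3,556.6375
  4     1,218.75     1,174.6801     4,698.7202
  5     1,218.75     1,163.9139     5,819.5693
  6    26,218.75    24,809.5812   148,857.4875
  Σ                 30,737.8130   166,533.0187
P = 30,737.8130; Macaulay duration = 166,533.0187 / 30,737.8130 = 5.41786 half-year periods = 2.70893 years.
Modified duration = D_Mac / (1 + y) = 2.70893 / 1.00925 = 2.68410 years.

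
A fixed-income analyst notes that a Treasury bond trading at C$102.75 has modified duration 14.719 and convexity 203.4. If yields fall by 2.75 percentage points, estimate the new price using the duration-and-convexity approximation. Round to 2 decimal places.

C$152.24

Duration effect: -D_mod·Δy = -14.719 × (-0.0275) = +0.4047725
Convexity effect: ½·C·(Δy)² = 0.5 × 203.4 × (-0.0275)² = +0.076910625
ΔP/P ≈ +0.4047725 + 0.076910625 = +0.481683125
New price ≈ 102.75 × (1 + 0.481683125) = 152.24294109375.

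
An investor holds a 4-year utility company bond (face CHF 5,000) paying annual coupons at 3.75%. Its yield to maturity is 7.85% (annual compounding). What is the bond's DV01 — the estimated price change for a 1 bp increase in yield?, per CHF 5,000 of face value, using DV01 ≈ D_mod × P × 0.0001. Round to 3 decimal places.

CHF 1.510

Periodic yield y = 0.0785.
  t   CF        PV=CF/(1+0.0785)^t    t·PV
  1       187.50       173.8526       173.8526
  2       187.50       161.1985       322.3970
  3       187.50       149.4655       448.3964
  4     5,187.50     3,834.2243    15,336.8971
  Σ                  4,318.7408    16,281.5430
P = 4,318.7408; D_Mac = 3.76997 yrs; D_mod = 3.49557 yrs.
DV01 ≈ 3.49557 × 4,318.7408 × 0.0001 = 1.509647.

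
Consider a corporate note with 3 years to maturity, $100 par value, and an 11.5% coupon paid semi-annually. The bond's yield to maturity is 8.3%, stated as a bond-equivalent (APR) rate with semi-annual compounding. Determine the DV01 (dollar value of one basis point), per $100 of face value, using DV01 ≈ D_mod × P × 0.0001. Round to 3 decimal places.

$0.027

Periodic yield y = 0.0415.
  t   CF        PV=CF/(1+0.0415)^t    t·PV
  1         5.75         5.5209         5.5209
  2         5.75         5.3009        10.6018
  3         5.75         5.0897        15.2690
  4         5.75         4.8869        19.5475
  5         5.75         4.6921        23.4607
  6       105.75        82.8561       497.1369
  Σ                    108.3466       571.5368
P = 108.3466; D_Mac = 5.27508 half-year periods = 2.63754 yrs; D_mod = 2.53244 yrs.
DV01 ≈ 2.53244 × 108.3466 × 0.0001 = 0.027438.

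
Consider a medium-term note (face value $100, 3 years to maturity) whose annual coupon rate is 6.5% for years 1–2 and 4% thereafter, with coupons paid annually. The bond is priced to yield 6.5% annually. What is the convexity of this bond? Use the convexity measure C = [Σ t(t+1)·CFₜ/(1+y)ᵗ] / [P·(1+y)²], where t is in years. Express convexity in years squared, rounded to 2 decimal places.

With y = 0.065:
  t   CF        PV=CF/(1+0.065)^t    t·PV        t(t+1)·PV
  1         6.50         6.1033         6.1033          12.2066
  2         6.50         5.7308        11.4616          34.3847
  3       104.00        86.0963       258.2889       1,033.1557
  Σ                     97.9304       275.8538       1,079.7470
P = 97.9304.
Convexity = Σ t(t+1)·PV / [P·(1+y)²] = 1,079.7470 / (97.9304 × 1.134225) = 9.72087.

9.72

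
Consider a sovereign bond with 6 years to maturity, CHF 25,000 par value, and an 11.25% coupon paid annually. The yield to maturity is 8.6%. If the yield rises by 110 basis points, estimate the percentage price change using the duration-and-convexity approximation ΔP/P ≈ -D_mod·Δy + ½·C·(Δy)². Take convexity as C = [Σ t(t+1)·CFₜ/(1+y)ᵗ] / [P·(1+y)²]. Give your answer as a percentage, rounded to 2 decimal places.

With y = 0.086:
  t   CF        PV=CF/(1+0.086)^t    t·PV        t(t+1)·PV
  1     2,812.50     2,589.7790     2,589.7790       5,179.5580
  2     2,812.50     2,384.6952     4,769.3904      14,308.1713
  3     2,812.50     2,195.8519     6,587.5558      26,350.2234
  4     2,812.50     2,021.9631     8,087.8525      40,439.2624
  5     2,812.50     1,861.8445     9,309.2225      55,855.3348
  6    27,812.50    16,953.5666   101,721.3996     712,049.7974
  Σ                 28,007.7004   133,065.1999     854,182.3474
P = 28,007.7004; D_Mac = 4.75102 yrs; D_mod = 4.37479 yrs; C = 25.85910.
Duration effect: -4.37479 × (+0.011) = -0.048123
Convexity effect: 0.5 × 25.85910 × (0.011)² = +0.0015645
ΔP/P ≈ -0.048123 + 0.0015645 = -0.046558 = -4.6558%.

-4.66%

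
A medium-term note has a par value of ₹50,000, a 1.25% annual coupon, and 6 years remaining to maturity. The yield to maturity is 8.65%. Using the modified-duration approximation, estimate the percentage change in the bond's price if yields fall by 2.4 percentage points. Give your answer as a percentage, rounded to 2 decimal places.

+12.74%

Periodic yield y = 0.0865. Modified duration first:
  t   CF        PV=CF/(1+0.0865)^t    t·PV
  1       625.00       575.2416       575.2416
  2       625.00       529.4446     1,058.8893
  3       625.00       487.2937     1,461.8812
  4       625.00       448.4986     1,793.9944
  5       625.00       412.7921     2,063.9604
  6    50,625.00    30,774.1915   184,645.1491
  Σ                 33,227.4622   191,599.1161
P = 33,227.4622; D_Mac = 5.76629 yrs; D_mod = 5.76629/(1+0.0865) = 5.30721 yrs.
ΔP/P ≈ -D_mod · Δy = -5.30721 × (-0.024) = +0.127373 = +12.7373%.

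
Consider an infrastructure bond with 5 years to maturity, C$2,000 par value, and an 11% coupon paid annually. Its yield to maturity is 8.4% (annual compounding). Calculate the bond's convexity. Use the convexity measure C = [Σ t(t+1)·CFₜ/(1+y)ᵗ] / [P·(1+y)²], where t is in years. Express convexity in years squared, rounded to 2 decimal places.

With y = 0.084:
  t   CF        PV=CF/(1+0.084)^t    t·PV        t(t+1)·PV
  1       220.00       202.9520       202.9520         405.9041
  2       220.00       187.2251       374.4502       1,123.3507
  3       220.00       172.7169       518.1507       2,072.6028
  4       220.00       159.3329       637.3317       3,186.6587
  5     2,220.00     1,483.2234     7,416.1169      44,496.7015
  Σ                  2,205.4504     9,149.0016      51,285.2177
P = 2,205.4504.
Convexity = Σ t(t+1)·PV / [P·(1+y)²] = 51,285.2177 / (2,205.4504 × 1.175056) = 19.78957.

19.79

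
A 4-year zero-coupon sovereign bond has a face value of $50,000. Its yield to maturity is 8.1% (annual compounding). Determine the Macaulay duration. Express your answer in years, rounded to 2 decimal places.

4.00 years

A zero-coupon bond has a single cash flow at maturity, so its Macaulay duration equals its maturity: 4 years.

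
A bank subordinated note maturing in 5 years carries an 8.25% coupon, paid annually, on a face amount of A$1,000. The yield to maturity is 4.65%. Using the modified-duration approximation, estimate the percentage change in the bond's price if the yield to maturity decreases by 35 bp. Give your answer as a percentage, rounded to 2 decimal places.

Periodic yield y = 0.0465. Modified duration first:
  t   CF        PV=CF/(1+0.0465)^t    t·PV
  1        82.50        78.8342        78.8342
  2        82.50        75.3313       150.6626
  3        82.50        71.9840       215.9521
  4        82.50        68.7855       275.1421
  5     1,082.50       862.4457     4,312.2283
  Σ                  1,157.3807     5,032.8193
P = 1,157.3807; D_Mac = 4.34846 yrs; D_mod = 4.34846/(1+0.0465) = 4.15524 yrs.
ΔP/P ≈ -D_mod · Δy = -4.15524 × (-0.0035) = +0.014543 = +1.4543%.

+1.45%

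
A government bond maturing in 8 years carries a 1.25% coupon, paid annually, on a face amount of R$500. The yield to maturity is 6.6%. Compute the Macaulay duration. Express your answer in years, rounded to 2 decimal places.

Periodic yield y = 0.066. Discount each cash flow and weight by its year:
  t   CF        PV=CF/(1+0.066)^t    t·PV
  1         6.25         5.8630         5.8630
  2         6.25         5.5000        11.0001
  3         6.25         5.1595        15.4785
  4         6.25         4.8401        19.3603
  5         6.25         4.5404        22.7020
  6         6.25         4.2593        25.5557
  7         6.25         3.9956        27.9690
  8       506.25       303.6039     2,428.8315
  Σ                    337.7618     2,556.7601
Price P = Σ PV = 337.7618.
Macaulay duration = Σ(t·PV) / P = 2,556.7601 / 337.7618 = 7.56971 years.

7.57 years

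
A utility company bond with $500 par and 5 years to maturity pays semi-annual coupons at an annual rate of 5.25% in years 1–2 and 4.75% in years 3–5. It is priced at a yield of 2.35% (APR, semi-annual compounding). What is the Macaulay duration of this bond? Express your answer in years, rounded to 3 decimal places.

4.511 years

Periodic yield y = 0.01175. Discount each cash flow and weight by its period:
  t   CF        PV=CF/(1+0.01175)^t    t·PV
  1       13.125        12.9726        12.9726
  2       13.125        12.8219        25.6438
  3       13.125        12.6730        38.0190
  4       13.125        12.5258        50.1033
  5       11.875        11.2013        56.0064
  6       11.875        11.0712        66.4271
  7       11.875        10.9426        76.5983
  8       11.875        10.8155        86.5243
  9       11.875        10.6899        96.2093
  10     511.875       455.4406     4,554.4065
  Σ                    561.1545     5,062.9106
Price P = Σ PV = 561.1545.
Macaulay duration = Σ(t·PV) / P = 5,062.9106 / 561.1545 = 9.02231 half-year periods.
In years: 9.02231 / 2 = 4.51116 years.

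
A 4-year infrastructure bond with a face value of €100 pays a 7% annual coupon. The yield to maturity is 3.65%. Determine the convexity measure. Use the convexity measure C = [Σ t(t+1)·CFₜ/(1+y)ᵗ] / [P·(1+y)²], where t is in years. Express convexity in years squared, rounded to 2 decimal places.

With y = 0.0365:
  t   CF        PV=CF/(1+0.0365)^t    t·PV        t(t+1)·PV
  1         7.00         6.7535         6.7535          13.5070
  2         7.00         6.5157        13.0314          39.0941
  3         7.00         6.2862        18.8587          75.4347
  4       107.00        92.7057       370.8229       1,854.1145
  Σ                    112.2611       409.4664       1,982.1503
P = 112.2611.
Convexity = Σ t(t+1)·PV / [P·(1+y)²] = 1,982.1503 / (112.2611 × 1.074332) = 16.43496.

16.43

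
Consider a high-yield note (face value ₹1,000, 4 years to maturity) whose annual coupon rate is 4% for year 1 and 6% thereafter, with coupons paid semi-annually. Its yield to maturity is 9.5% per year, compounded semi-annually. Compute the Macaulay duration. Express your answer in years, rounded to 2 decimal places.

Periodic yield y = 0.0475. Discount each cash flow and weight by its period:
  t   CF        PV=CF/(1+0.0475)^t    t·PV
  1        20.00        19.0931        19.0931
  2        20.00        18.2273        36.4546
  3        30.00        26.1011        78.3034
  4        30.00        24.9175        99.6702
  5        30.00        23.7876       118.9381
  6        30.00        22.7090       136.2537
  7        30.00        21.6792       151.7543
  8     1,030.00       710.5669     5,684.5352
  Σ                    867.0817     6,325.0025
Price P = Σ PV = 867.0817.
Macaulay duration = Σ(t·PV) / P = 6,325.0025 / 867.0817 = 7.29459 half-year periods.
In years: 7.29459 / 2 = 3.64729 years.

3.65 years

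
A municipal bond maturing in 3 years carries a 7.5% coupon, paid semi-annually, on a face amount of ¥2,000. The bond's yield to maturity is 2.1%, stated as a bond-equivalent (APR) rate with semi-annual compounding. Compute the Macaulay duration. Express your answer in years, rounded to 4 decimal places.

2.7626 years

Periodic yield y = 0.0105. Discount each cash flow and weight by its period:
  t   CF        PV=CF/(1+0.0105)^t    t·PV
  1        75.00        74.2207        74.2207
  2        75.00        73.4495       146.8989
  3        75.00        72.6863       218.0588
  4        75.00        71.9310       287.7239
  5        75.00        71.1836       355.9178
  6     2,075.00     1,948.9477    11,693.6864
  Σ                  2,312.4187    12,776.5065
Price P = Σ PV = 2,312.4187.
Macaulay duration = Σ(t·PV) / P = 12,776.5065 / 2,312.4187 = 5.52517 half-year periods.
In years: 5.52517 / 2 = 2.76259 years.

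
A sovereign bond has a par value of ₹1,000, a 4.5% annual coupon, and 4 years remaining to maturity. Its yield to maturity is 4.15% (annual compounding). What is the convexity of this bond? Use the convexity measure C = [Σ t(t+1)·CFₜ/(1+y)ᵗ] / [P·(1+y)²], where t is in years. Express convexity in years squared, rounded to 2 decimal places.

16.91

With y = 0.0415:
  t   CF        PV=CF/(1+0.0415)^t    t·PV        t(t+1)·PV
  1        45.00        43.2069        43.2069          86.4138
  2        45.00        41.4853        82.9705         248.9116
  3        45.00        39.8322       119.4967         477.9868
  4     1,045.00       888.1354     3,552.5417      17,762.7085
  Σ                  1,012.6598     3,798.2159      18,576.0208
P = 1,012.6598.
Convexity = Σ t(t+1)·PV / [P·(1+y)²] = 18,576.0208 / (1,012.6598 × 1.084722) = 16.91105.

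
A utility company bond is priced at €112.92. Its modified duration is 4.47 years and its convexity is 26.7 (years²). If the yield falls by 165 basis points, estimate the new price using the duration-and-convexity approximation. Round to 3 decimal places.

€121.659

Duration effect: -D_mod·Δy = -4.47 × (-0.0165) = +0.073755
Convexity effect: ½·C·(Δy)² = 0.5 × 26.7 × (-0.0165)² = +0.0036345375
ΔP/P ≈ +0.073755 + 0.0036345375 = +0.0773895375
New price ≈ 112.92 × (1 + 0.0773895375) = 121.6588265745.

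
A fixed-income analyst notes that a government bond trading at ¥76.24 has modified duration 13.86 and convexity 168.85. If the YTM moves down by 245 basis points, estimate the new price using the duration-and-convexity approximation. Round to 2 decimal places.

¥105.99

Duration effect: -D_mod·Δy = -13.86 × (-0.0245) = +0.339570
Convexity effect: ½·C·(Δy)² = 0.5 × 168.85 × (-0.0245)² = +0.05067610625
ΔP/P ≈ +0.339570 + 0.05067610625 = +0.39024610625
New price ≈ 76.24 × (1 + 0.39024610625) = 105.9923631405.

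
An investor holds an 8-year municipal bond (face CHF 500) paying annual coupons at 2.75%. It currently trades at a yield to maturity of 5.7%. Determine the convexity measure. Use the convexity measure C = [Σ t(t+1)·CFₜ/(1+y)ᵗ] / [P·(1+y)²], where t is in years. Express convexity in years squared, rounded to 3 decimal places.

With y = 0.057:
  t   CF        PV=CF/(1+0.057)^t    t·PV        t(t+1)·PV
  1        13.75        13.0085        13.0085          26.0170
  2        13.75        12.3070        24.6140          73.8421
  3        13.75        11.6433        34.9300         139.7201
  4        13.75        11.0155        44.0619         220.3093
  5        13.75        10.4214        52.1072         312.6432
  6        13.75         9.8595        59.1567         414.0970
  7        13.75         9.3278        65.2944         522.3551
  8       513.75       329.7250     2,637.8004      23,740.2033
  Σ                    407.3080     2,930.9731      25,449.1870
P = 407.3080.
Convexity = Σ t(t+1)·PV / [P·(1+y)²] = 25,449.1870 / (407.3080 × 1.117249) = 55.92435.

55.924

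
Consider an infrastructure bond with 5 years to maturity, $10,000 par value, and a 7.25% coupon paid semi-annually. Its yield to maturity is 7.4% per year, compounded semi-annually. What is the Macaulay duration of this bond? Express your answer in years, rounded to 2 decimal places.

Periodic yield y = 0.037. Discount each cash flow and weight by its period:
  t   CF        PV=CF/(1+0.037)^t    t·PV
  1       362.50       349.5661       349.5661
  2       362.50       337.0936       674.1872
  3       362.50       325.0661       975.1984
  4       362.50       313.4678     1,253.8713
  5       362.50       302.2834     1,511.4168
  6       362.50       291.4979     1,748.9876
  7       362.50       281.0973     1,967.6813
  8       362.50       271.0678     2,168.5425
  9       362.50       261.3962     2,352.5654
  10   10,362.50     7,205.7133    72,057.1332
  Σ                  9,938.2495    85,059.1498
Price P = Σ PV = 9,938.2495.
Macaulay duration = Σ(t·PV) / P = 85,059.1498 / 9,938.2495 = 8.55877 half-year periods.
In years: 8.55877 / 2 = 4.27938 years.

4.28 years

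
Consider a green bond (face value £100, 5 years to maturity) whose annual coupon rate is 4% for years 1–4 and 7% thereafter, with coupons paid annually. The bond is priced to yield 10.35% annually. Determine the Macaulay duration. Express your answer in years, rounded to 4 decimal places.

Periodic yield y = 0.1035. Discount each cash flow and weight by its year:
  t   CF        PV=CF/(1+0.1035)^t    t·PV
  1         4.00         3.6248         3.6248
  2         4.00         3.2848         6.5697
  3         4.00         2.9768         8.9303
  4         4.00         2.6976        10.7902
  5       107.00        65.3916       326.9581
  Σ                     77.9756       356.8731
Price P = Σ PV = 77.9756.
Macaulay duration = Σ(t·PV) / P = 356.8731 / 77.9756 = 4.57673 years.

4.5767 years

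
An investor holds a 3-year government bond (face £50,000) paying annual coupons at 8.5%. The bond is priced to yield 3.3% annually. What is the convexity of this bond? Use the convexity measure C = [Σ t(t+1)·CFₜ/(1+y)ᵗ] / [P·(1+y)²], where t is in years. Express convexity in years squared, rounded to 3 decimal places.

10.182

With y = 0.033:
  t   CF        PV=CF/(1+0.033)^t    t·PV        t(t+1)·PV
  1     4,250.00     4,114.2304     4,114.2304       8,228.4608
  2     4,250.00     3,982.7981     7,965.5961      23,896.7884
  3    54,250.00    49,215.1460   147,645.4381     590,581.7522
  Σ                 57,312.1745   159,725.2646     622,707.0014
P = 57,312.1745.
Convexity = Σ t(t+1)·PV / [P·(1+y)²] = 622,707.0014 / (57,312.1745 × 1.067089) = 10.18207.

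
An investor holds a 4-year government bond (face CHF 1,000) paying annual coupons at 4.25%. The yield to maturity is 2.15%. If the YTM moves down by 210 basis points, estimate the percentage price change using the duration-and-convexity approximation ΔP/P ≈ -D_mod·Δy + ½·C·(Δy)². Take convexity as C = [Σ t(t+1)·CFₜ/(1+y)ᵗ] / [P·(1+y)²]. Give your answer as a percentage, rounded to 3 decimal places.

With y = 0.0215:
  t   CF        PV=CF/(1+0.0215)^t    t·PV        t(t+1)·PV
  1        42.50        41.6055        41.6055          83.2110
  2        42.50        40.7298        81.4596         244.3787
  3        42.50        39.8725       119.6176         478.4704
  4     1,042.50       957.4643     3,829.8571      19,149.2856
  Σ                  1,079.6721     4,072.5398      19,955.3457
P = 1,079.6721; D_Mac = 3.77202 yrs; D_mod = 3.69262 yrs; C = 17.71294.
Duration effect: -3.69262 × (-0.021) = +0.077545
Convexity effect: 0.5 × 17.71294 × (-0.021)² = +0.0039057
ΔP/P ≈ +0.077545 + 0.0039057 = +0.081451 = +8.1451%.

+8.145%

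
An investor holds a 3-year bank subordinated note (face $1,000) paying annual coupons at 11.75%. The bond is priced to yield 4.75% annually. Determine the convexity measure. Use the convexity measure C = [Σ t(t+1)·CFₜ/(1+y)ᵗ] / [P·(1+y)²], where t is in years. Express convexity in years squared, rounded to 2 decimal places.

9.59

With y = 0.0475:
  t   CF        PV=CF/(1+0.0475)^t    t·PV        t(t+1)·PV
  1       117.50       112.1718       112.1718         224.3437
  2       117.50       107.0853       214.1706         642.5117
  3     1,117.50       972.2668     2,916.8003      11,667.2011
  Σ                  1,191.5239     3,243.1427      12,534.0565
P = 1,191.5239.
Convexity = Σ t(t+1)·PV / [P·(1+y)²] = 12,534.0565 / (1,191.5239 × 1.097256) = 9.58696.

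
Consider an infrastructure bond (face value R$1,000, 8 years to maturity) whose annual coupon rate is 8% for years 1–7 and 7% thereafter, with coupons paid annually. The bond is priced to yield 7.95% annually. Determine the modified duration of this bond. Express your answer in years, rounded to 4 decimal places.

Periodic yield y = 0.0795. First find Macaulay duration:
  t   CF        PV=CF/(1+0.0795)^t    t·PV
  1        80.00        74.1084        74.1084
  2        80.00        68.6507       137.3013
  3        80.00        63.5949       190.7846
  4        80.00        58.9114       235.6456
  5        80.00        54.5729       272.8643
  6        80.00        50.5538       303.3230
  7        80.00        46.8308       327.8155
  8     1,070.00       580.2332     4,641.8659
  Σ                    997.4560     6,183.7087
P = 997.4560; Macaulay duration = 6,183.7087 / 997.4560 = 6.19948 years.
Modified duration = D_Mac / (1 + y) = 6.19948 / 1.0795 = 5.74292 years.

5.7429 years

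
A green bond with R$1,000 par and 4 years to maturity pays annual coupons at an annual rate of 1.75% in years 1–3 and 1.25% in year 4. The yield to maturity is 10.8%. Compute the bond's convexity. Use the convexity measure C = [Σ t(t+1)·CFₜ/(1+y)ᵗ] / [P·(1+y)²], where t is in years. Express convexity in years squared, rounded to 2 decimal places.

With y = 0.108:
  t   CF        PV=CF/(1+0.108)^t    t·PV        t(t+1)·PV
  1        17.50        15.7942        15.7942          31.5884
  2        17.50        14.2547        28.5094          85.5283
  3        17.50        12.8653        38.5958         154.3832
  4     1,012.50       671.7938     2,687.1752      13,435.8760
  Σ                    714.7080     2,770.0746      13,707.3759
P = 714.7080.
Convexity = Σ t(t+1)·PV / [P·(1+y)²] = 13,707.3759 / (714.7080 × 1.227664) = 15.62234.

15.62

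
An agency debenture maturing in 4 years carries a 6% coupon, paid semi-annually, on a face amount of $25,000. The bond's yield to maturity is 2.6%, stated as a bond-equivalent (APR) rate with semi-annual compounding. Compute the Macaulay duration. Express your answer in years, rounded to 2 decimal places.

Periodic yield y = 0.013. Discount each cash flow and weight by its period:
  t   CF        PV=CF/(1+0.013)^t    t·PV
  1       750.00       740.3751       740.3751
  2       750.00       730.8738     1,461.7475
  3       750.00       721.4943     2,164.4830
  4       750.00       712.2353     2,848.9411
  5       750.00       703.0950     3,515.4752
  6       750.00       694.0721     4,164.4326
  7       750.00       685.1650     4,796.1547
  8    25,750.00    23,222.1096   185,776.8768
  Σ                 28,209.4202   205,468.4862
Price P = Σ PV = 28,209.4202.
Macaulay duration = Σ(t·PV) / P = 205,468.4862 / 28,209.4202 = 7.28368 half-year periods.
In years: 7.28368 / 2 = 3.64184 years.

3.64 years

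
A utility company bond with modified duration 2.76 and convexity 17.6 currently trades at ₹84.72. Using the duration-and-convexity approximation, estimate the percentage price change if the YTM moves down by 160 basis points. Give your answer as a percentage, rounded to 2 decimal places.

+4.64%

Duration effect: -D_mod·Δy = -2.76 × (-0.016) = +0.044160
Convexity effect: ½·C·(Δy)² = 0.5 × 17.6 × (-0.016)² = +0.0022528
ΔP/P ≈ +0.044160 + 0.0022528 = +0.0464128
= +4.64128%.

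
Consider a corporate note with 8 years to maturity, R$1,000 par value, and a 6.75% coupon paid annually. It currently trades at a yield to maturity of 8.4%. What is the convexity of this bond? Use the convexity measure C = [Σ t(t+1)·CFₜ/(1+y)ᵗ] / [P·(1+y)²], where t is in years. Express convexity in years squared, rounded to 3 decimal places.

With y = 0.084:
  t   CF        PV=CF/(1+0.084)^t    t·PV        t(t+1)·PV
  1        67.50        62.2694        62.2694         124.5387
  2        67.50        57.4441       114.8881         344.6644
  3        67.50        52.9927       158.9781         635.9122
  4        67.50        48.8862       195.5450         977.7248
  5        67.50        45.0980       225.4900       1,352.9402
  6        67.50        41.6033       249.6200       1,747.3398
  7        67.50        38.3795       268.6562       2,149.2495
  8     1,067.50       559.9299     4,479.4389      40,314.9497
  Σ                    906.6030     5,754.8856      47,647.3194
P = 906.6030.
Convexity = Σ t(t+1)·PV / [P·(1+y)²] = 47,647.3194 / (906.6030 × 1.175056) = 44.72628.

44.726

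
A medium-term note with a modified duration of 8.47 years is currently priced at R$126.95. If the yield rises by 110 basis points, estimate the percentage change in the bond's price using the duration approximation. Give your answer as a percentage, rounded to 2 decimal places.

-9.32%

Duration approximation: ΔP/P ≈ -D_mod · Δy = -8.47 × (+0.011) = -0.093170.
As a percentage: -9.3170%.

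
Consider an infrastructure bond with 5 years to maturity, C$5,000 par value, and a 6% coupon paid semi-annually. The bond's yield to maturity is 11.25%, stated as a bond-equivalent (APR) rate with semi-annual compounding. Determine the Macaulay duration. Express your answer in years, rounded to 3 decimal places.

Periodic yield y = 0.05625. Discount each cash flow and weight by its period:
  t   CF        PV=CF/(1+0.05625)^t    t·PV
  1       150.00       142.0118       142.0118
  2       150.00       134.4491       268.8981
  3       150.00       127.2891       381.8672
  4       150.00       120.5104       482.0414
  5       150.00       114.0926       570.4632
  6       150.00       108.0167       648.1002
  7       150.00       102.2643       715.8504
  8       150.00        96.8183       774.5465
  9       150.00        91.6623       824.9607
  10    5,150.00     2,979.4768    29,794.7681
  Σ                  4,016.5914    34,603.5077
Price P = Σ PV = 4,016.5914.
Macaulay duration = Σ(t·PV) / P = 34,603.5077 / 4,016.5914 = 8.61514 half-year periods.
In years: 8.61514 / 2 = 4.30757 years.

4.308 years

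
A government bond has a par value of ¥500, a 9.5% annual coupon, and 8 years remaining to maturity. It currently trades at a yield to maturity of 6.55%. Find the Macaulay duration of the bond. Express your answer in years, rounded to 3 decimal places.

6.124 years

Periodic yield y = 0.0655. Discount each cash flow and weight by its year:
  t   CF        PV=CF/(1+0.0655)^t    t·PV
  1        47.50        44.5800        44.5800
  2        47.50        41.8395        83.6790
  3        47.50        39.2675       117.8025
  4        47.50        36.8536       147.4144
  5        47.50        34.5881       172.9404
  6        47.50        32.4618       194.7709
  7        47.50        30.4663       213.2640
  8       547.50       329.5767     2,636.6135
  Σ                    589.6335     3,611.0647
Price P = Σ PV = 589.6335.
Macaulay duration = Σ(t·PV) / P = 3,611.0647 / 589.6335 = 6.12425 years.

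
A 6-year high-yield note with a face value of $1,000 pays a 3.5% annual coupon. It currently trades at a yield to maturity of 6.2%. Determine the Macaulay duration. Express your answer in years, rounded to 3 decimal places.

Periodic yield y = 0.062. Discount each cash flow and weight by its year:
  t   CF        PV=CF/(1+0.062)^t    t·PV
  1        35.00        32.9567        32.9567
  2        35.00        31.0327        62.0653
  3        35.00        29.2210        87.6629
  4        35.00        27.5150       110.0601
  5        35.00        25.9087       129.5435
  6     1,035.00       721.4284     4,328.5705
  Σ                    868.0625     4,750.8590
Price P = Σ PV = 868.0625.
Macaulay duration = Σ(t·PV) / P = 4,750.8590 / 868.0625 = 5.47295 years.

5.473 years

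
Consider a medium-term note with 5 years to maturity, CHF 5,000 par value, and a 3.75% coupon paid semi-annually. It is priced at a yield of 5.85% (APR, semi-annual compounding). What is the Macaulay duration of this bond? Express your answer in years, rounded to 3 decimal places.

4.582 years

Periodic yield y = 0.02925. Discount each cash flow and weight by its period:
  t   CF        PV=CF/(1+0.02925)^t    t·PV
  1        93.75        91.0857        91.0857
  2        93.75        88.4972       176.9944
  3        93.75        85.9822       257.9467
  4        93.75        83.5387       334.1548
  5        93.75        81.1646       405.8232
  6        93.75        78.8580       473.1483
  7        93.75        76.6170       536.3190
  8        93.75        74.4396       595.5171
  9        93.75        72.3242       650.9174
  10    5,093.75     3,817.9380    38,179.3798
  Σ                  4,550.4453    41,701.2865
Price P = Σ PV = 4,550.4453.
Macaulay duration = Σ(t·PV) / P = 41,701.2865 / 4,550.4453 = 9.16422 half-year periods.
In years: 9.16422 / 2 = 4.58211 years.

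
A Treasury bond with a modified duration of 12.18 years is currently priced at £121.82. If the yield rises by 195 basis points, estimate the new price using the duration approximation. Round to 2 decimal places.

Duration approximation: ΔP/P ≈ -D_mod · Δy = -12.18 × (+0.0195) = -0.237510.
New price ≈ 121.82 × (1 - 0.237510) = 92.8865318.

£92.89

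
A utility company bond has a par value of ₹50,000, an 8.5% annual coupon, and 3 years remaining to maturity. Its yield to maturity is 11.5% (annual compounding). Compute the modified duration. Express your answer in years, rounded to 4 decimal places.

2.4770 years

Periodic yield y = 0.115. First find Macaulay duration:
  t   CF        PV=CF/(1+0.115)^t    t·PV
  1     4,250.00     3,811.6592     3,811.6592
  2     4,250.00     3,418.5284     6,837.0568
  3    54,250.00    39,135.8833   117,407.6499
  Σ                 46,366.0709   128,056.3660
P = 46,366.0709; Macaulay duration = 128,056.3660 / 46,366.0709 = 2.76186 years.
Modified duration = D_Mac / (1 + y) = 2.76186 / 1.115 = 2.47700 years.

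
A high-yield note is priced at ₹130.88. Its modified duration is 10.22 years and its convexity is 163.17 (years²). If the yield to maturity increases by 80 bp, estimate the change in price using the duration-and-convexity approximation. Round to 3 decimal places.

-₹10.017

Duration effect: -D_mod·Δy = -10.22 × (+0.008) = -0.081760
Convexity effect: ½·C·(Δy)² = 0.5 × 163.17 × (0.008)² = +0.00522144
ΔP/P ≈ -0.081760 + 0.00522144 = -0.07653856
ΔP ≈ 130.88 × (-0.07653856) = -10.0173667328.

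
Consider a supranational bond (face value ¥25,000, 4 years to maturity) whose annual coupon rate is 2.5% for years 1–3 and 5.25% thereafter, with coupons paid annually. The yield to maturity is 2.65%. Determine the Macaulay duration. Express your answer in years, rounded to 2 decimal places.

Periodic yield y = 0.0265. Discount each cash flow and weight by its year:
  t   CF        PV=CF/(1+0.0265)^t    t·PV
  1       625.00       608.8651       608.8651
  2       625.00       593.1467     1,186.2934
  3       625.00       577.8341     1,733.5023
  4    26,312.50    23,698.7969    94,795.1874
  Σ                 25,478.6427    98,323.8482
Price P = Σ PV = 25,478.6427.
Macaulay duration = Σ(t·PV) / P = 98,323.8482 / 25,478.6427 = 3.85907 years.

3.86 years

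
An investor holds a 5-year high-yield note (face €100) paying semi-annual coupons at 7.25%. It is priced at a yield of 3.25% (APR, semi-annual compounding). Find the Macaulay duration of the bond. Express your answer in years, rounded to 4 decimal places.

4.3498 years

Periodic yield y = 0.01625. Discount each cash flow and weight by its period:
  t   CF        PV=CF/(1+0.01625)^t    t·PV
  1        3.625         3.5670         3.5670
  2        3.625         3.5100         7.0200
  3        3.625         3.4539        10.3616
  4        3.625         3.3986        13.5946
  5        3.625         3.3443        16.7215
  6        3.625         3.2908        19.7449
  7        3.625         3.2382        22.6674
  8        3.625         3.1864        25.4914
  9        3.625         3.1355        28.2193
  10     103.625        88.1980       881.9804
  Σ                    118.3228     1,029.3682
Price P = Σ PV = 118.3228.
Macaulay duration = Σ(t·PV) / P = 1,029.3682 / 118.3228 = 8.69966 half-year periods.
In years: 8.69966 / 2 = 4.34983 years.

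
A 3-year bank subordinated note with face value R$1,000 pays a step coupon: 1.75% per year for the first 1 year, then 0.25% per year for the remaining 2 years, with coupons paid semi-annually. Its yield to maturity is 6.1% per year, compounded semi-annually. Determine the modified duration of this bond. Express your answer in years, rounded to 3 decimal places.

Periodic yield y = 0.0305. First find Macaulay duration:
  t   CF        PV=CF/(1+0.0305)^t    t·PV
  1         8.75         8.4910         8.4910
  2         8.75         8.2397        16.4794
  3         1.25         1.1423         3.4268
  4         1.25         1.1085         4.4338
  5         1.25         1.0756         5.3782
  6     1,001.25       836.0929     5,016.5576
  Σ                    856.1500     5,054.7669
P = 856.1500; Macaulay duration = 5,054.7669 / 856.1500 = 5.90407 half-year periods = 2.95203 years.
Modified duration = D_Mac / (1 + y) = 2.95203 / 1.0305 = 2.86466 years.

2.865 years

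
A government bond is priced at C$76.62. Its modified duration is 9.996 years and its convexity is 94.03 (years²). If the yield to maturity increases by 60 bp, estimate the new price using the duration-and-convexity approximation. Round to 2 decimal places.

Duration effect: -D_mod·Δy = -9.996 × (+0.006) = -0.059976
Convexity effect: ½·C·(Δy)² = 0.5 × 94.03 × (0.006)² = +0.00169254
ΔP/P ≈ -0.059976 + 0.00169254 = -0.05828346
New price ≈ 76.62 × (1 - 0.05828346) = 72.1543212948.

C$72.15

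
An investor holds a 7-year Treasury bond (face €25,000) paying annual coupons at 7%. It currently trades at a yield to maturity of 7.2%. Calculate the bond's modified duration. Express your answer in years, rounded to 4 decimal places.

Periodic yield y = 0.072. First find Macaulay duration:
  t   CF        PV=CF/(1+0.072)^t    t·PV
  1     1,750.00     1,632.4627     1,632.4627
  2     1,750.00     1,522.8197     3,045.6393
  3     1,750.00     1,420.5407     4,261.6222
  4     1,750.00     1,325.1313     5,300.5251
  5     1,750.00     1,236.1299     6,180.6496
  6     1,750.00     1,153.1063     6,918.6377
  7    26,750.00    16,442.2137   115,095.4960
  Σ                 24,732.4043   142,435.0327
P = 24,732.4043; Macaulay duration = 142,435.0327 / 24,732.4043 = 5.75905 years.
Modified duration = D_Mac / (1 + y) = 5.75905 / 1.072 = 5.37224 years.

5.3722 years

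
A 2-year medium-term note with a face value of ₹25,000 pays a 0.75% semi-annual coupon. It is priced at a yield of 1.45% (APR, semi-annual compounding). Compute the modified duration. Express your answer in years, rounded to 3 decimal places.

Periodic yield y = 0.00725. First find Macaulay duration:
  t   CF        PV=CF/(1+0.00725)^t    t·PV
  1        93.75        93.0752        93.0752
  2        93.75        92.4053       184.8105
  3        93.75        91.7402       275.2205
  4    25,093.75    24,379.0323    97,516.1292
  Σ                 24,656.2529    98,069.2354
P = 24,656.2529; Macaulay duration = 98,069.2354 / 24,656.2529 = 3.97746 half-year periods = 1.98873 years.
Modified duration = D_Mac / (1 + y) = 1.98873 / 1.00725 = 1.97441 years.

1.974 years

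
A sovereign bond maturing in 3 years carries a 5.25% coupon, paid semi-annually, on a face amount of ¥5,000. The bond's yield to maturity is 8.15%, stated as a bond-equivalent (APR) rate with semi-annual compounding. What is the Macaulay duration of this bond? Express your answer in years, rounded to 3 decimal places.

Periodic yield y = 0.04075. Discount each cash flow and weight by its period:
  t   CF        PV=CF/(1+0.04075)^t    t·PV
  1       131.25       126.1110       126.1110
  2       131.25       121.1732       242.3463
  3       131.25       116.4287       349.2861
  4       131.25       111.8700       447.4800
  5       131.25       107.4898       537.4489
  6     5,131.25     4,037.7986    24,226.7918
  Σ                  4,620.8713    25,929.4642
Price P = Σ PV = 4,620.8713.
Macaulay duration = Σ(t·PV) / P = 25,929.4642 / 4,620.8713 = 5.61138 half-year periods.
In years: 5.61138 / 2 = 2.80569 years.

2.806 years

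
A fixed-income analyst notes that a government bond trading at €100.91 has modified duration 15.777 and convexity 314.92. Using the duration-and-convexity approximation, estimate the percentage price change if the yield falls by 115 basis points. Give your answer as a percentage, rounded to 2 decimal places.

+20.23%

Duration effect: -D_mod·Δy = -15.777 × (-0.0115) = +0.1814355
Convexity effect: ½·C·(Δy)² = 0.5 × 314.92 × (-0.0115)² = +0.020824085
ΔP/P ≈ +0.1814355 + 0.020824085 = +0.202259585
= +20.2259585%.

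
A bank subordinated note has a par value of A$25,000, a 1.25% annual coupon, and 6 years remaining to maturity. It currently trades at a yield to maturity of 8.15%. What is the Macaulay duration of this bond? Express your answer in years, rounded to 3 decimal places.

Periodic yield y = 0.0815. Discount each cash flow and weight by its year:
  t   CF        PV=CF/(1+0.0815)^t    t·PV
  1       312.50       288.9505       288.9505
  2       312.50       267.1757       534.3514
  3       312.50       247.0418       741.1254
  4       312.50       228.4252       913.7006
  5       312.50       211.2114     1,056.0571
  6    25,312.50    15,818.8861    94,913.3164
  Σ                 17,061.6907    98,447.5015
Price P = Σ PV = 17,061.6907.
Macaulay duration = Σ(t·PV) / P = 98,447.5015 / 17,061.6907 = 5.77009 years.

5.770 years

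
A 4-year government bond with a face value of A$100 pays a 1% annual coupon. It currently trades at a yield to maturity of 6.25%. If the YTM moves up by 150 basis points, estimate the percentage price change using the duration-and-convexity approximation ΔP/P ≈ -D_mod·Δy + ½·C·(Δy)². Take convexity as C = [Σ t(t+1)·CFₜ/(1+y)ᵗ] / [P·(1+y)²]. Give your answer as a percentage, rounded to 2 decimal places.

With y = 0.0625:
  t   CF        PV=CF/(1+0.0625)^t    t·PV        t(t+1)·PV
  1         1.00         0.9412         0.9412           1.8824
  2         1.00         0.8858         1.7716           5.3149
  3         1.00         0.8337         2.5011          10.0045
  4       101.00        79.2512       317.0046       1,585.0232
  Σ                     81.9119       322.2186       1,602.2249
P = 81.9119; D_Mac = 3.93372 yrs; D_mod = 3.70233 yrs; C = 17.32682.
Duration effect: -3.70233 × (+0.015) = -0.055535
Convexity effect: 0.5 × 17.32682 × (0.015)² = +0.0019493
ΔP/P ≈ -0.055535 + 0.0019493 = -0.053586 = -5.3586%.

-5.36%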